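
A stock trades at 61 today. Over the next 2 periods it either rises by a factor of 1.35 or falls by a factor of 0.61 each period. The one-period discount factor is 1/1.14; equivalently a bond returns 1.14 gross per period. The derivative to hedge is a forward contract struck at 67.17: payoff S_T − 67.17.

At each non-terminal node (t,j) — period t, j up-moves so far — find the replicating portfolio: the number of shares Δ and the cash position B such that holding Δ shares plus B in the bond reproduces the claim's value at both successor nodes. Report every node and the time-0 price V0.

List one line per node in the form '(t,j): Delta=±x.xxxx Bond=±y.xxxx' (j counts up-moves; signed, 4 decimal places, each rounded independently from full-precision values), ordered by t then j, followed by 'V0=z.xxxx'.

(0,0): Delta=1.0000 Bond=-51.6851
(1,0): Delta=1.0000 Bond=-58.9211
(1,1): Delta=1.0000 Bond=-58.9211
V0=9.3149

Risk-neutral probability p* = (R−d)/(u−d) = (1.14−0.61)/(1.35−0.61) = 0.7162.
At expiry t=2: V(2,0)=-44.4719, V(2,1)=-16.9365, V(2,2)=44.0025
Node (1,0) S=37.2100: V=(p*·-16.9365+(1−p*)·-44.4719)/1.14=-21.7111; Δ=(-16.9365−-44.4719)/(50.2335−22.6981)=1.0000; B=V−Δ·S=-58.9211
Node (1,1) S=82.3500: V=(p*·44.0025+(1−p*)·-16.9365)/1.14=23.4289; Δ=(44.0025−-16.9365)/(111.1725−50.2335)=1.0000; B=V−Δ·S=-58.9211
Node (0,0) S=61.0000: V=(p*·23.4289+(1−p*)·-21.7111)/1.14=9.3149; Δ=(23.4289−-21.7111)/(82.3500−37.2100)=1.0000; B=V−Δ·S=-51.6851
Each (Δ,B) replicates both successor values, so the strategy is self-financing and V0 is arbitrage-free.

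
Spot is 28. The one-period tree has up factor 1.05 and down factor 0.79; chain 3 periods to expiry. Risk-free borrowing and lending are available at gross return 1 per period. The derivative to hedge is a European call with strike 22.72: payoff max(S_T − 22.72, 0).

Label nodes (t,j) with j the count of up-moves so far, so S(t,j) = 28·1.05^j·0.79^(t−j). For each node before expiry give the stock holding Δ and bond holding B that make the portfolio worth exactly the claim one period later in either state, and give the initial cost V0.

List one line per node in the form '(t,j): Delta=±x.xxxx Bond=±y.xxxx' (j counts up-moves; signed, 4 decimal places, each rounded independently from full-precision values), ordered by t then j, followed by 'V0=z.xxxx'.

(0,0): Delta=0.7904 Bond=-16.3955
(1,0): Delta=0.2342 Bond=-4.0918
(1,1): Delta=0.8900 Bond=-19.3250
(2,0): Delta=0.0000 Bond=0.0000
(2,1): Delta=0.2761 Bond=-5.0660
(2,2): Delta=1.0000 Bond=-22.7200
V0=5.7351

No-arbitrage ⇒ martingale measure with p* = (R−d)/(u−d) = 0.8077.
At expiry t=3: V(3,0)=0.0000, V(3,1)=0.0000, V(3,2)=1.6673, V(3,3)=9.6935
(2,0): S=17.4748. Δ = (V_up−V_dn)/(S_up−S_dn) = (0.0000−0.0000)/(18.3485−13.8051) = 0.0000. V = [p*·0.0000 + (1−p*)·0.0000]/1 = 0.0000. B = V − Δ·S = 0.0000.
(2,1): S=23.2260. Δ = (V_up−V_dn)/(S_up−S_dn) = (1.6673−0.0000)/(24.3873−18.3485) = 0.2761. V = [p*·1.6673 + (1−p*)·0.0000]/1 = 1.3467. B = V − Δ·S = -5.0660.
(2,2): S=30.8700. Δ = (V_up−V_dn)/(S_up−S_dn) = (9.6935−1.6673)/(32.4135−24.3873) = 1.0000. V = [p*·9.6935 + (1−p*)·1.6673]/1 = 8.1500. B = V − Δ·S = -22.7200.
(1,0): S=22.1200. Δ = (V_up−V_dn)/(S_up−S_dn) = (1.3467−0.0000)/(23.2260−17.4748) = 0.2342. V = [p*·1.3467 + (1−p*)·0.0000]/1 = 1.0877. B = V − Δ·S = -4.0918.
(1,1): S=29.4000. Δ = (V_up−V_dn)/(S_up−S_dn) = (8.1500−1.3467)/(30.8700−23.2260) = 0.8900. V = [p*·8.1500 + (1−p*)·1.3467]/1 = 6.8417. B = V − Δ·S = -19.3250.
(0,0): S=28.0000. Δ = (V_up−V_dn)/(S_up−S_dn) = (6.8417−1.0877)/(29.4000−22.1200) = 0.7904. V = [p*·6.8417 + (1−p*)·1.0877]/1 = 5.7351. B = V − Δ·S = -16.3955.
Self-financing check: at every node Δ·S+B equals the discounted successor values.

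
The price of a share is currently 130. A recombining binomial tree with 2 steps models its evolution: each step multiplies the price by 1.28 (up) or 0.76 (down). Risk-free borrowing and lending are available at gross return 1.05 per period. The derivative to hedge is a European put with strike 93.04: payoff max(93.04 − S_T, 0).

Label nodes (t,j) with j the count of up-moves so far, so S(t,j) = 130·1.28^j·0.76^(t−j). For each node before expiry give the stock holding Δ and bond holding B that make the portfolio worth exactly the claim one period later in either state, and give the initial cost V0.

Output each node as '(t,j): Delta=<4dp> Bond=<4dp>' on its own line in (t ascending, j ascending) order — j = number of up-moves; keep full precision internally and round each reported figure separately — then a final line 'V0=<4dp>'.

(0,0): Delta=-0.1119 Bond=17.7282
(1,0): Delta=-0.3494 Bond=42.0853
(1,1): Delta=0.0000 Bond=0.0000
V0=3.1855

Under the risk-neutral measure, an up-move has probability p* = (R−d)/(u−d) = 0.5577 and values discount at R = 1.05.
Payoff layer (t=2): V(2,0)=17.9520, V(2,1)=0.0000, V(2,2)=0.0000
(1,0): S=98.8000. Δ = (V_up−V_dn)/(S_up−S_dn) = (0.0000−17.9520)/(126.4640−75.0880) = -0.3494. V = [p*·0.0000 + (1−p*)·17.9520]/1.05 = 7.5622. B = V − Δ·S = 42.0853.
(1,1): S=166.4000. Δ = (V_up−V_dn)/(S_up−S_dn) = (0.0000−0.0000)/(212.9920−126.4640) = 0.0000. V = [p*·0.0000 + (1−p*)·0.0000]/1.05 = 0.0000. B = V − Δ·S = 0.0000.
(0,0): S=130.0000. Δ = (V_up−V_dn)/(S_up−S_dn) = (0.0000−7.5622)/(166.4000−98.8000) = -0.1119. V = [p*·0.0000 + (1−p*)·7.5622]/1.05 = 3.1855. B = V − Δ·S = 17.7282.
Self-financing check: at every node Δ·S+B equals the discounted successor values.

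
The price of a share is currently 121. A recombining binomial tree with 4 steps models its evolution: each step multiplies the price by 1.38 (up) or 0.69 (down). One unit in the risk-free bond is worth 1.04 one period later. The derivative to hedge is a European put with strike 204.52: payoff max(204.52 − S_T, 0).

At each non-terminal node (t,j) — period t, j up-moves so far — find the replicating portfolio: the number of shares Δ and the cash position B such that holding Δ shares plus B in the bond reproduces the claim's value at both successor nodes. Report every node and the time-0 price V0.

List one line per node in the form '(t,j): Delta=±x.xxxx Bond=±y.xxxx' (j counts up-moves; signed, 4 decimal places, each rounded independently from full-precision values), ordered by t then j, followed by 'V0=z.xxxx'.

(0,0): Delta=-0.6347 Bond=147.1638
(1,0): Delta=-0.9385 Bond=178.4099
(1,1): Delta=-0.4872 Bond=128.4155
(2,0): Delta=-1.0000 Bond=189.0902
(2,1): Delta=-0.9086 Bond=182.1035
(2,2): Delta=-0.2825 Bond=86.3878
(3,0): Delta=-1.0000 Bond=196.6538
(3,1): Delta=-1.0000 Bond=196.6538
(3,2): Delta=-0.8642 Bond=182.3291
(3,3): Delta=0.0000 Bond=0.0000
V0=70.3605

No-arbitrage ⇒ martingale measure with p* = (R−d)/(u−d) = 0.5072.
Terminal payoffs: V(4,0)=177.0928, V(4,1)=149.6656, V(4,2)=94.8111, V(4,3)=0.0000, V(4,4)=0.0000
  t=3,j=0: stock 39.7496 → up 54.8544 (V=149.6656), down 27.4272 (V=177.0928). Price 156.9043; hedge Δ=-1.0000, bond B=196.6538.
  t=3,j=1: stock 79.4992 → up 109.7089 (V=94.8111), down 54.8544 (V=149.6656). Price 117.1547; hedge Δ=-1.0000, bond B=196.6538.
  t=3,j=2: stock 158.9984 → up 219.4177 (V=0.0000), down 109.7089 (V=94.8111). Price 44.9217; hedge Δ=-0.8642, bond B=182.3291.
  t=3,j=3: stock 317.9967 → up 438.8355 (V=0.0000), down 219.4177 (V=0.0000). Price 0.0000; hedge Δ=0.0000, bond B=0.0000.
  t=2,j=0: stock 57.6081 → up 79.4992 (V=117.1547), down 39.7496 (V=156.9043). Price 131.4821; hedge Δ=-1.0000, bond B=189.0902.
  t=2,j=1: stock 115.2162 → up 158.9984 (V=44.9217), down 79.4992 (V=117.1547). Price 77.4180; hedge Δ=-0.9086, bond B=182.1035.
  t=2,j=2: stock 230.4324 → up 317.9967 (V=0.0000), down 158.9984 (V=44.9217). Price 21.2840; hedge Δ=-0.2825, bond B=86.3878.
  t=1,j=0: stock 83.4900 → up 115.2162 (V=77.4180), down 57.6081 (V=131.4821). Price 100.0561; hedge Δ=-0.9385, bond B=178.4099.
  t=1,j=1: stock 166.9800 → up 230.4324 (V=21.2840), down 115.2162 (V=77.4180). Price 47.0617; hedge Δ=-0.4872, bond B=128.4155.
  t=0,j=0: stock 121.0000 → up 166.9800 (V=47.0617), down 83.4900 (V=100.0561). Price 70.3605; hedge Δ=-0.6347, bond B=147.1638.
The time-0 hedge costs 70.3605, which is the no-arbitrage price.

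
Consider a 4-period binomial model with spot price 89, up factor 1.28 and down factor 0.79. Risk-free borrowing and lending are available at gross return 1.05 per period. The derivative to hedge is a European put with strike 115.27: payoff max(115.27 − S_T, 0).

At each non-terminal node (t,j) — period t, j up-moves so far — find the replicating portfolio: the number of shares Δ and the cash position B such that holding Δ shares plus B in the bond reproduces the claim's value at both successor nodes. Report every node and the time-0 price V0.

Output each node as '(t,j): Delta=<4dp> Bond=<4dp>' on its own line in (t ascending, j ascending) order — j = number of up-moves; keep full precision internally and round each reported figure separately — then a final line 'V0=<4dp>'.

Risk-neutral probability p* = (R−d)/(u−d) = (1.05−0.79)/(1.28−0.79) = 0.5306.
Payoff layer (t=4): V(4,0)=80.6044, V(4,1)=59.1030, V(4,2)=24.2652, V(4,3)=0.0000, V(4,4)=0.0000
(3,0): S=43.8805. Δ = (V_up−V_dn)/(S_up−S_dn) = (59.1030−80.6044)/(56.1670−34.6656) = -1.0000. V = [p*·59.1030 + (1−p*)·80.6044]/1.05 = 65.9005. B = V − Δ·S = 109.7810.
(3,1): S=71.0975. Δ = (V_up−V_dn)/(S_up−S_dn) = (24.2652−59.1030)/(91.0048−56.1670) = -1.0000. V = [p*·24.2652 + (1−p*)·59.1030]/1.05 = 38.6835. B = V − Δ·S = 109.7810.
(3,2): S=115.1959. Δ = (V_up−V_dn)/(S_up−S_dn) = (0.0000−24.2652)/(147.4508−91.0048) = -0.4299. V = [p*·0.0000 + (1−p*)·24.2652]/1.05 = 10.8474. B = V − Δ·S = 60.3683.
(3,3): S=186.6465. Δ = (V_up−V_dn)/(S_up−S_dn) = (0.0000−0.0000)/(238.9076−147.4508) = 0.0000. V = [p*·0.0000 + (1−p*)·0.0000]/1.05 = 0.0000. B = V − Δ·S = 0.0000.
(2,0): S=55.5449. Δ = (V_up−V_dn)/(S_up−S_dn) = (38.6835−65.9005)/(71.0975−43.8805) = -1.0000. V = [p*·38.6835 + (1−p*)·65.9005]/1.05 = 49.0084. B = V − Δ·S = 104.5533.
(2,1): S=89.9968. Δ = (V_up−V_dn)/(S_up−S_dn) = (10.8474−38.6835)/(115.1959−71.0975) = -0.6312. V = [p*·10.8474 + (1−p*)·38.6835]/1.05 = 22.7746. B = V − Δ·S = 79.5829.
(2,2): S=145.8176. Δ = (V_up−V_dn)/(S_up−S_dn) = (0.0000−10.8474)/(186.6465−115.1959) = -0.1518. V = [p*·0.0000 + (1−p*)·10.8474]/1.05 = 4.8492. B = V − Δ·S = 26.9868.
(1,0): S=70.3100. Δ = (V_up−V_dn)/(S_up−S_dn) = (22.7746−49.0084)/(89.9968−55.5449) = -0.7615. V = [p*·22.7746 + (1−p*)·49.0084]/1.05 = 33.4175. B = V − Δ·S = 86.9559.
(1,1): S=113.9200. Δ = (V_up−V_dn)/(S_up−S_dn) = (4.8492−22.7746)/(145.8176−89.9968) = -0.3211. V = [p*·4.8492 + (1−p*)·22.7746]/1.05 = 12.6316. B = V − Δ·S = 49.2141.
(0,0): S=89.0000. Δ = (V_up−V_dn)/(S_up−S_dn) = (12.6316−33.4175)/(113.9200−70.3100) = -0.4766. V = [p*·12.6316 + (1−p*)·33.4175]/1.05 = 21.3221. B = V − Δ·S = 63.7425.
Check: Δ(0,0)·S0 + B(0,0) = 21.3221 = V0.

(0,0): Delta=-0.4766 Bond=63.7425
(1,0): Delta=-0.7615 Bond=86.9559
(1,1): Delta=-0.3211 Bond=49.2141
(2,0): Delta=-1.0000 Bond=104.5533
(2,1): Delta=-0.6312 Bond=79.5829
(2,2): Delta=-0.1518 Bond=26.9868
(3,0): Delta=-1.0000 Bond=109.7810
(3,1): Delta=-1.0000 Bond=109.7810
(3,2): Delta=-0.4299 Bond=60.3683
(3,3): Delta=0.0000 Bond=0.0000
V0=21.3221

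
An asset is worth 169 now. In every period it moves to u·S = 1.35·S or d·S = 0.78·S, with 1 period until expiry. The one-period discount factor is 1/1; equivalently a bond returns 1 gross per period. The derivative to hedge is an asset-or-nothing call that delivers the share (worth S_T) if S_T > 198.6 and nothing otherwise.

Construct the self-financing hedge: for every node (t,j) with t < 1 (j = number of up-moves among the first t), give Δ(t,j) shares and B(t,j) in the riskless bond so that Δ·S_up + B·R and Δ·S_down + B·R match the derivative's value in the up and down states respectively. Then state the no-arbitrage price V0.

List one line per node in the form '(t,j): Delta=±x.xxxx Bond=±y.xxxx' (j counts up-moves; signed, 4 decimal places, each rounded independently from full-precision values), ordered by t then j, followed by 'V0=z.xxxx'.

(0,0): Delta=2.3684 Bond=-312.2053
V0=88.0579

The replicating-portfolio and risk-neutral prices coincide; use p* = (1−0.78)/(1.35−0.78) = 0.3860 for the latter.
Terminal payoffs: V(1,0)=0.0000, V(1,1)=228.1500
  t=0,j=0: stock 169.0000 → up 228.1500 (V=228.1500), down 131.8200 (V=0.0000). Price 88.0579; hedge Δ=2.3684, bond B=-312.2053.
The time-0 hedge costs 88.0579, which is the no-arbitrage price.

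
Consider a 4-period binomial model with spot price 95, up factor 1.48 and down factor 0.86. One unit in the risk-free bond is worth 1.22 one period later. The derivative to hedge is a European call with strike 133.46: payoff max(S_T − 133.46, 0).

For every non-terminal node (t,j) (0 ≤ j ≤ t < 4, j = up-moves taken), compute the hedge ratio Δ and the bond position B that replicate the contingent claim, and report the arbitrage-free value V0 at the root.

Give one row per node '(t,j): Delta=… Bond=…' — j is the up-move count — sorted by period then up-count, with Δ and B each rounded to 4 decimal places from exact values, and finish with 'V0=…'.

Risk-neutral probability p* = (R−d)/(u−d) = (1.22−0.86)/(1.48−0.86) = 0.5806.
Terminal values V(4,·): V(4,0)=0.0000, V(4,1)=0.0000, V(4,2)=20.4419, V(4,3)=131.3944, V(4,4)=322.3360
  t=3,j=0: stock 60.4253 → up 89.4295 (V=0.0000), down 51.9658 (V=0.0000). Price 0.0000; hedge Δ=0.0000, bond B=0.0000.
  t=3,j=1: stock 103.9878 → up 153.9019 (V=20.4419), down 89.4295 (V=0.0000). Price 9.7291; hedge Δ=0.3171, bond B=-23.2417.
  t=3,j=2: stock 178.9557 → up 264.8544 (V=131.3944), down 153.9019 (V=20.4419). Price 69.5622; hedge Δ=1.0000, bond B=-109.3934.
  t=3,j=3: stock 307.9702 → up 455.7960 (V=322.3360), down 264.8544 (V=131.3944). Price 198.5768; hedge Δ=1.0000, bond B=-109.3934.
  t=2,j=0: stock 70.2620 → up 103.9878 (V=9.7291), down 60.4253 (V=0.0000). Price 4.6304; hedge Δ=0.2233, bond B=-11.0616.
  t=2,j=1: stock 120.9160 → up 178.9557 (V=69.5622), down 103.9878 (V=9.7291). Price 36.4516; hedge Δ=0.7981, bond B=-60.0535.
  t=2,j=2: stock 208.0880 → up 307.9702 (V=198.5768), down 178.9557 (V=69.5622). Price 118.4212; hedge Δ=1.0000, bond B=-89.6668.
  t=1,j=0: stock 81.7000 → up 120.9160 (V=36.4516), down 70.2620 (V=4.6304). Price 18.9404; hedge Δ=0.6282, bond B=-32.3840.
  t=1,j=1: stock 140.6000 → up 208.0880 (V=118.4212), down 120.9160 (V=36.4516). Price 68.8909; hedge Δ=0.9403, bond B=-63.3183.
  t=0,j=0: stock 95.0000 → up 140.6000 (V=68.8909), down 81.7000 (V=18.9404). Price 39.2983; hedge Δ=0.8481, bond B=-41.2671.
The time-0 hedge costs 39.2983, which is the no-arbitrage price.

(0,0): Delta=0.8481 Bond=-41.2671
(1,0): Delta=0.6282 Bond=-32.3840
(1,1): Delta=0.9403 Bond=-63.3183
(2,0): Delta=0.2233 Bond=-11.0616
(2,1): Delta=0.7981 Bond=-60.0535
(2,2): Delta=1.0000 Bond=-89.6668
(3,0): Delta=0.0000 Bond=0.0000
(3,1): Delta=0.3171 Bond=-23.2417
(3,2): Delta=1.0000 Bond=-109.3934
(3,3): Delta=1.0000 Bond=-109.3934
V0=39.2983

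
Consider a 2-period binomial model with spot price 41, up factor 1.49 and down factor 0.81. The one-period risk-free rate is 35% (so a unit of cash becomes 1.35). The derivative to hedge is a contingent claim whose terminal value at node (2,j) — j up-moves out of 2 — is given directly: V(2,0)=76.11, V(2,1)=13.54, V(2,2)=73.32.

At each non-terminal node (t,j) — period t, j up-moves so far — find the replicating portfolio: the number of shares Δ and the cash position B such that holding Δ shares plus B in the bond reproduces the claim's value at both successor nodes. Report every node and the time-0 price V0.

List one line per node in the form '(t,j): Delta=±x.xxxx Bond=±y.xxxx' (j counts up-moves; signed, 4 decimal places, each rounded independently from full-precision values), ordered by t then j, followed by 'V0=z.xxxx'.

(0,0): Delta=0.9190 Bond=-8.1103
(1,0): Delta=-2.7707 Bond=111.5866
(1,1): Delta=1.4391 Bond=-42.7174
V0=29.5697

Under the risk-neutral measure, an up-move has probability p* = (R−d)/(u−d) = 0.7941 and values discount at R = 1.35.
At expiry t=2: V(2,0)=76.1100, V(2,1)=13.5400, V(2,2)=73.3200
(1,0): S=33.2100. Δ = (V_up−V_dn)/(S_up−S_dn) = (13.5400−76.1100)/(49.4829−26.9001) = -2.7707. V = [p*·13.5400 + (1−p*)·76.1100]/1.35 = 19.5719. B = V − Δ·S = 111.5866.
(1,1): S=61.0900. Δ = (V_up−V_dn)/(S_up−S_dn) = (73.3200−13.5400)/(91.0241−49.4829) = 1.4391. V = [p*·73.3200 + (1−p*)·13.5400]/1.35 = 45.1943. B = V − Δ·S = -42.7174.
(0,0): S=41.0000. Δ = (V_up−V_dn)/(S_up−S_dn) = (45.1943−19.5719)/(61.0900−33.2100) = 0.9190. V = [p*·45.1943 + (1−p*)·19.5719]/1.35 = 29.5697. B = V − Δ·S = -8.1103.
The time-0 hedge costs 29.5697, which is the no-arbitrage price.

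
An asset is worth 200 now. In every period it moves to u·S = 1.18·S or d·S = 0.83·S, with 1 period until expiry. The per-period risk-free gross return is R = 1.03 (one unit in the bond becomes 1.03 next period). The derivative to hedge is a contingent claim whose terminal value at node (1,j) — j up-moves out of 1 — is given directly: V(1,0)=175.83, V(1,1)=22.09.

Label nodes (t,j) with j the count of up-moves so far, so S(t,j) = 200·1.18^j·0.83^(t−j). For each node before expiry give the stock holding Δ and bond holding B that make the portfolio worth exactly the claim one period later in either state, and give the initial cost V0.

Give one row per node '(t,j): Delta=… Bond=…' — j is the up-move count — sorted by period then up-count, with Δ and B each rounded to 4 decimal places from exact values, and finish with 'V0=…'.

(0,0): Delta=-2.1963 Bond=524.6732
V0=85.4161

Under the risk-neutral measure, an up-move has probability p* = (R−d)/(u−d) = 0.5714 and values discount at R = 1.03.
Terminal payoffs: V(1,0)=175.8300, V(1,1)=22.0900
Node (0,0) S=200.0000: V=(p*·22.0900+(1−p*)·175.8300)/1.03=85.4161; Δ=(22.0900−175.8300)/(236.0000−166.0000)=-2.1963; B=V−Δ·S=524.6732
Each (Δ,B) replicates both successor values, so the strategy is self-financing and V0 is arbitrage-free.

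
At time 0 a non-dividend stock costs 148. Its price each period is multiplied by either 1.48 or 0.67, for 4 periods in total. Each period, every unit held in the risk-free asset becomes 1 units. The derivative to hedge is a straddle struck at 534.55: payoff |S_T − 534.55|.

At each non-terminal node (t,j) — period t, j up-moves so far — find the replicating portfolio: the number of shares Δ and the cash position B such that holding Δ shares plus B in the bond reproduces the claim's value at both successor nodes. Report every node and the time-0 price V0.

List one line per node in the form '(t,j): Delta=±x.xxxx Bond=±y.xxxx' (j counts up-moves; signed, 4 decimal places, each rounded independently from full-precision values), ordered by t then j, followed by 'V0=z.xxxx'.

Under the risk-neutral measure, an up-move has probability p* = (R−d)/(u−d) = 0.4074 and values discount at R = 1.
At expiry t=4: V(4,0)=504.7263, V(4,1)=468.6709, V(4,2)=389.0260, V(4,3)=213.0939, V(4,4)=175.5321
(3,0): S=44.5129. Δ = (V_up−V_dn)/(S_up−S_dn) = (468.6709−504.7263)/(65.8791−29.8237) = -1.0000. V = [p*·468.6709 + (1−p*)·504.7263]/1 = 490.0371. B = V − Δ·S = 534.5500.
(3,1): S=98.3271. Δ = (V_up−V_dn)/(S_up−S_dn) = (389.0260−468.6709)/(145.5240−65.8791) = -1.0000. V = [p*·389.0260 + (1−p*)·468.6709]/1 = 436.2229. B = V − Δ·S = 534.5500.
(3,2): S=217.2001. Δ = (V_up−V_dn)/(S_up−S_dn) = (213.0939−389.0260)/(321.4561−145.5240) = -1.0000. V = [p*·213.0939 + (1−p*)·389.0260]/1 = 317.3499. B = V − Δ·S = 534.5500.
(3,3): S=479.7852. Δ = (V_up−V_dn)/(S_up−S_dn) = (175.5321−213.0939)/(710.0821−321.4561) = -0.0967. V = [p*·175.5321 + (1−p*)·213.0939]/1 = 197.7910. B = V − Δ·S = 244.1635.
(2,0): S=66.4372. Δ = (V_up−V_dn)/(S_up−S_dn) = (436.2229−490.0371)/(98.3271−44.5129) = -1.0000. V = [p*·436.2229 + (1−p*)·490.0371]/1 = 468.1128. B = V − Δ·S = 534.5500.
(2,1): S=146.7568. Δ = (V_up−V_dn)/(S_up−S_dn) = (317.3499−436.2229)/(217.2001−98.3271) = -1.0000. V = [p*·317.3499 + (1−p*)·436.2229]/1 = 387.7932. B = V − Δ·S = 534.5500.
(2,2): S=324.1792. Δ = (V_up−V_dn)/(S_up−S_dn) = (197.7910−317.3499)/(479.7852−217.2001) = -0.4553. V = [p*·197.7910 + (1−p*)·317.3499]/1 = 268.6407. B = V − Δ·S = 416.2444.
(1,0): S=99.1600. Δ = (V_up−V_dn)/(S_up−S_dn) = (387.7932−468.1128)/(146.7568−66.4372) = -1.0000. V = [p*·387.7932 + (1−p*)·468.1128]/1 = 435.3900. B = V − Δ·S = 534.5500.
(1,1): S=219.0400. Δ = (V_up−V_dn)/(S_up−S_dn) = (268.6407−387.7932)/(324.1792−146.7568) = -0.6716. V = [p*·268.6407 + (1−p*)·387.7932]/1 = 339.2496. B = V − Δ·S = 486.3514.
(0,0): S=148.0000. Δ = (V_up−V_dn)/(S_up−S_dn) = (339.2496−435.3900)/(219.0400−99.1600) = -0.8020. V = [p*·339.2496 + (1−p*)·435.3900]/1 = 396.2217. B = V − Δ·S = 514.9135.
Self-financing check: at every node Δ·S+B equals the discounted successor values.

(0,0): Delta=-0.8020 Bond=514.9135
(1,0): Delta=-1.0000 Bond=534.5500
(1,1): Delta=-0.6716 Bond=486.3514
(2,0): Delta=-1.0000 Bond=534.5500
(2,1): Delta=-1.0000 Bond=534.5500
(2,2): Delta=-0.4553 Bond=416.2444
(3,0): Delta=-1.0000 Bond=534.5500
(3,1): Delta=-1.0000 Bond=534.5500
(3,2): Delta=-1.0000 Bond=534.5500
(3,3): Delta=-0.0967 Bond=244.1635
V0=396.2217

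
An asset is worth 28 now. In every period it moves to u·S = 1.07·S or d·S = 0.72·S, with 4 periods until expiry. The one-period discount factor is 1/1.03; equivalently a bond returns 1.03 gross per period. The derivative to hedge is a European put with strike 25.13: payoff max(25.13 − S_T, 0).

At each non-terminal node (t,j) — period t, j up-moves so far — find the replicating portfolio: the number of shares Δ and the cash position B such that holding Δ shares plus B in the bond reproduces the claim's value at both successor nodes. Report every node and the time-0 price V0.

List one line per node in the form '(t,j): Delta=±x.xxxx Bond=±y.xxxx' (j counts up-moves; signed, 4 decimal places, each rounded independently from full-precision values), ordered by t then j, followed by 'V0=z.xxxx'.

(0,0): Delta=-0.2491 Bond=7.6311
(1,0): Delta=-1.0000 Bond=22.9975
(1,1): Delta=-0.1839 Bond=5.9068
(2,0): Delta=-1.0000 Bond=23.6874
(2,1): Delta=-1.0000 Bond=23.6874
(2,2): Delta=-0.1131 Bond=3.8126
(3,0): Delta=-1.0000 Bond=24.3981
(3,1): Delta=-1.0000 Bond=24.3981
(3,2): Delta=-1.0000 Bond=24.3981
(3,3): Delta=-0.0361 Bond=1.2856
V0=0.6554

Since d<R<u, set p* = (R−d)/(u−d) = 0.8857; price each node as the discounted p*-expectation of its children.
Payoff layer (t=4): V(4,0)=17.6053, V(4,1)=13.9475, V(4,2)=8.5115, V(4,3)=0.4331, V(4,4)=0.0000
(3,0): S=10.4509. Δ = (V_up−V_dn)/(S_up−S_dn) = (13.9475−17.6053)/(11.1825−7.5247) = -1.0000. V = [p*·13.9475 + (1−p*)·17.6053]/1.03 = 13.9471. B = V − Δ·S = 24.3981.
(3,1): S=15.5313. Δ = (V_up−V_dn)/(S_up−S_dn) = (8.5115−13.9475)/(16.6185−11.1825) = -1.0000. V = [p*·8.5115 + (1−p*)·13.9475]/1.03 = 8.8668. B = V − Δ·S = 24.3981.
(3,2): S=23.0812. Δ = (V_up−V_dn)/(S_up−S_dn) = (0.4331−8.5115)/(24.6969−16.6185) = -1.0000. V = [p*·0.4331 + (1−p*)·8.5115]/1.03 = 1.3169. B = V − Δ·S = 24.3981.
(3,3): S=34.3012. Δ = (V_up−V_dn)/(S_up−S_dn) = (0.0000−0.4331)/(36.7023−24.6969) = -0.0361. V = [p*·0.0000 + (1−p*)·0.4331]/1.03 = 0.0481. B = V − Δ·S = 1.2856.
(2,0): S=14.5152. Δ = (V_up−V_dn)/(S_up−S_dn) = (8.8668−13.9471)/(15.5313−10.4509) = -1.0000. V = [p*·8.8668 + (1−p*)·13.9471]/1.03 = 9.1722. B = V − Δ·S = 23.6874.
(2,1): S=21.5712. Δ = (V_up−V_dn)/(S_up−S_dn) = (1.3169−8.8668)/(23.0812−15.5313) = -1.0000. V = [p*·1.3169 + (1−p*)·8.8668]/1.03 = 2.1162. B = V − Δ·S = 23.6874.
(2,2): S=32.0572. Δ = (V_up−V_dn)/(S_up−S_dn) = (0.0481−1.3169)/(34.3012−23.0812) = -0.1131. V = [p*·0.0481 + (1−p*)·1.3169]/1.03 = 0.1874. B = V − Δ·S = 3.8126.
(1,0): S=20.1600. Δ = (V_up−V_dn)/(S_up−S_dn) = (2.1162−9.1722)/(21.5712−14.5152) = -1.0000. V = [p*·2.1162 + (1−p*)·9.1722]/1.03 = 2.8375. B = V − Δ·S = 22.9975.
(1,1): S=29.9600. Δ = (V_up−V_dn)/(S_up−S_dn) = (0.1874−2.1162)/(32.0572−21.5712) = -0.1839. V = [p*·0.1874 + (1−p*)·2.1162]/1.03 = 0.3960. B = V − Δ·S = 5.9068.
(0,0): S=28.0000. Δ = (V_up−V_dn)/(S_up−S_dn) = (0.3960−2.8375)/(29.9600−20.1600) = -0.2491. V = [p*·0.3960 + (1−p*)·2.8375]/1.03 = 0.6554. B = V − Δ·S = 7.6311.
Check: Δ(0,0)·S0 + B(0,0) = 0.6554 = V0.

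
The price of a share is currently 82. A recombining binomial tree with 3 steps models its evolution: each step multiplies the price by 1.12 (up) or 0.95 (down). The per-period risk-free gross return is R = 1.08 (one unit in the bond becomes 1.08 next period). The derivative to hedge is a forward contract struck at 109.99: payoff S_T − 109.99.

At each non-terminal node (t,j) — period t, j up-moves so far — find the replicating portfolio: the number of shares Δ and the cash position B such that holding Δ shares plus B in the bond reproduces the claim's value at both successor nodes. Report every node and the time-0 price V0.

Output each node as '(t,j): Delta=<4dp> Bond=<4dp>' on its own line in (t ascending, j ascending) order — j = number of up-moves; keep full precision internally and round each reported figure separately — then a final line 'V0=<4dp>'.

Risk-neutral probability p* = (R−d)/(u−d) = (1.08−0.95)/(1.12−0.95) = 0.7647.
Payoff layer (t=3): V(3,0)=-39.6853, V(3,1)=-27.1044, V(3,2)=-12.2722, V(3,3)=5.2141
  t=2,j=0: stock 74.0050 → up 82.8856 (V=-27.1044), down 70.3047 (V=-39.6853). Price -27.8376; hedge Δ=1.0000, bond B=-101.8426.
  t=2,j=1: stock 87.2480 → up 97.7178 (V=-12.2722), down 82.8856 (V=-27.1044). Price -14.5946; hedge Δ=1.0000, bond B=-101.8426.
  t=2,j=2: stock 102.8608 → up 115.2041 (V=5.2141), down 97.7178 (V=-12.2722). Price 1.0182; hedge Δ=1.0000, bond B=-101.8426.
  t=1,j=0: stock 77.9000 → up 87.2480 (V=-14.5946), down 74.0050 (V=-27.8376). Price -16.3987; hedge Δ=1.0000, bond B=-94.2987.
  t=1,j=1: stock 91.8400 → up 102.8608 (V=1.0182), down 87.2480 (V=-14.5946). Price -2.4587; hedge Δ=1.0000, bond B=-94.2987.
  t=0,j=0: stock 82.0000 → up 91.8400 (V=-2.4587), down 77.9000 (V=-16.3987). Price -5.3136; hedge Δ=1.0000, bond B=-87.3136.
Root portfolio cost Δ·82+B reproduces V0=-5.3136.

(0,0): Delta=1.0000 Bond=-87.3136
(1,0): Delta=1.0000 Bond=-94.2987
(1,1): Delta=1.0000 Bond=-94.2987
(2,0): Delta=1.0000 Bond=-101.8426
(2,1): Delta=1.0000 Bond=-101.8426
(2,2): Delta=1.0000 Bond=-101.8426
V0=-5.3136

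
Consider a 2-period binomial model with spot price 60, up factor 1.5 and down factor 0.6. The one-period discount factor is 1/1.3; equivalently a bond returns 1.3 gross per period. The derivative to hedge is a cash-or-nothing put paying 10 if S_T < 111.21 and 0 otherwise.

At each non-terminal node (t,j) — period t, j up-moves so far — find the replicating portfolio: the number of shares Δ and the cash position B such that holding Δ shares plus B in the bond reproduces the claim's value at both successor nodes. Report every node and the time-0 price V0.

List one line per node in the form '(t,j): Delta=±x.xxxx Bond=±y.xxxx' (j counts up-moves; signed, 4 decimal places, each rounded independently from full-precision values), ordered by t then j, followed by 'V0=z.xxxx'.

(0,0): Delta=-0.1108 Bond=8.9853
(1,0): Delta=0.0000 Bond=7.6923
(1,1): Delta=-0.1235 Bond=12.8205
V0=2.3376

Since d<R<u, set p* = (R−d)/(u−d) = 0.7778; price each node as the discounted p*-expectation of its children.
Terminal values V(2,·): V(2,0)=10.0000, V(2,1)=10.0000, V(2,2)=0.0000
Node (1,0) S=36.0000: V=(p*·10.0000+(1−p*)·10.0000)/1.3=7.6923; Δ=(10.0000−10.0000)/(54.0000−21.6000)=0.0000; B=V−Δ·S=7.6923
Node (1,1) S=90.0000: V=(p*·0.0000+(1−p*)·10.0000)/1.3=1.7094; Δ=(0.0000−10.0000)/(135.0000−54.0000)=-0.1235; B=V−Δ·S=12.8205
Node (0,0) S=60.0000: V=(p*·1.7094+(1−p*)·7.6923)/1.3=2.3376; Δ=(1.7094−7.6923)/(90.0000−36.0000)=-0.1108; B=V−Δ·S=8.9853
Check: Δ(0,0)·S0 + B(0,0) = 2.3376 = V0.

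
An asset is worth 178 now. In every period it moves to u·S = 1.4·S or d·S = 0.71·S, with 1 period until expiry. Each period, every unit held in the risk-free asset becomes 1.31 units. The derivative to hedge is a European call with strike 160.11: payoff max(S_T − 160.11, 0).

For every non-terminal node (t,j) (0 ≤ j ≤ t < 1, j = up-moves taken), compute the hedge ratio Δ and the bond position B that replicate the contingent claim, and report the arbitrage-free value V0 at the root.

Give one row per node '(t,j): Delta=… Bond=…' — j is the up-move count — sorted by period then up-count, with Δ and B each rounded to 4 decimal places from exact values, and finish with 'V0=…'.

(0,0): Delta=0.7254 Bond=-69.9789
V0=59.1371

Risk-neutral probability p* = (R−d)/(u−d) = (1.31−0.71)/(1.4−0.71) = 0.8696.
Terminal payoffs: V(1,0)=0.0000, V(1,1)=89.0900
  t=0,j=0: stock 178.0000 → up 249.2000 (V=89.0900), down 126.3800 (V=0.0000). Price 59.1371; hedge Δ=0.7254, bond B=-69.9789.
Each (Δ,B) replicates both successor values, so the strategy is self-financing and V0 is arbitrage-free.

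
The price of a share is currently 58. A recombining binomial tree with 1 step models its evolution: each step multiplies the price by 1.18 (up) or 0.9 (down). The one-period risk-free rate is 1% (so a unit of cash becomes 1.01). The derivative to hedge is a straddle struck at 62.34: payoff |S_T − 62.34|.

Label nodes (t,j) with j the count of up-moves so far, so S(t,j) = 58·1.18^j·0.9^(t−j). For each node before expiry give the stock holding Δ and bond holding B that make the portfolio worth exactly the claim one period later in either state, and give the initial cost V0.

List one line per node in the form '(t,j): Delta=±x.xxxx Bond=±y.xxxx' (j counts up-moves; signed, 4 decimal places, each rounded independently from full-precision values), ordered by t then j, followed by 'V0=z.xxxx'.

(0,0): Delta=-0.2488 Bond=22.8967
V0=8.4682

The replicating-portfolio and risk-neutral prices coincide; use p* = (1.01−0.9)/(1.18−0.9) = 0.3929 for the latter.
Payoff layer (t=1): V(1,0)=10.1400, V(1,1)=6.1000
  t=0,j=0: stock 58.0000 → up 68.4400 (V=6.1000), down 52.2000 (V=10.1400). Price 8.4682; hedge Δ=-0.2488, bond B=22.8967.
Self-financing check: at every node Δ·S+B equals the discounted successor values.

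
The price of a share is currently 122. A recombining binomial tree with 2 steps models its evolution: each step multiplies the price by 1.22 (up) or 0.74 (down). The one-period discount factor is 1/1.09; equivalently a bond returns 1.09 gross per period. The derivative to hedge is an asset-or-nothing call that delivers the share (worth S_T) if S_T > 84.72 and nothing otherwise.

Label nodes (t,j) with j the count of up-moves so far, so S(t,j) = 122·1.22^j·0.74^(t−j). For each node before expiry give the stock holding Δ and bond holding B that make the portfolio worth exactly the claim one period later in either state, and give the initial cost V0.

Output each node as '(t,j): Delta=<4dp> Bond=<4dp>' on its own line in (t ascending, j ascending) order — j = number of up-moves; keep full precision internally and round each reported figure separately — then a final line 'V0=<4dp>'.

(0,0): Delta=1.2835 Bond=-38.7071
(1,0): Delta=2.5417 Bond=-155.7813
(1,1): Delta=1.0000 Bond=0.0000
V0=117.8755

Risk-neutral probability p* = (R−d)/(u−d) = (1.09−0.74)/(1.22−0.74) = 0.7292.
Terminal values V(2,·): V(2,0)=0.0000, V(2,1)=110.1416, V(2,2)=181.5848
Node (1,0) S=90.2800: V=(p*·110.1416+(1−p*)·0.0000)/1.09=73.6804; Δ=(110.1416−0.0000)/(110.1416−66.8072)=2.5417; B=V−Δ·S=-155.7813
Node (1,1) S=148.8400: V=(p*·181.5848+(1−p*)·110.1416)/1.09=148.8400; Δ=(181.5848−110.1416)/(181.5848−110.1416)=1.0000; B=V−Δ·S=0.0000
Node (0,0) S=122.0000: V=(p*·148.8400+(1−p*)·73.6804)/1.09=117.8755; Δ=(148.8400−73.6804)/(148.8400−90.2800)=1.2835; B=V−Δ·S=-38.7071
Root portfolio cost Δ·122+B reproduces V0=117.8755.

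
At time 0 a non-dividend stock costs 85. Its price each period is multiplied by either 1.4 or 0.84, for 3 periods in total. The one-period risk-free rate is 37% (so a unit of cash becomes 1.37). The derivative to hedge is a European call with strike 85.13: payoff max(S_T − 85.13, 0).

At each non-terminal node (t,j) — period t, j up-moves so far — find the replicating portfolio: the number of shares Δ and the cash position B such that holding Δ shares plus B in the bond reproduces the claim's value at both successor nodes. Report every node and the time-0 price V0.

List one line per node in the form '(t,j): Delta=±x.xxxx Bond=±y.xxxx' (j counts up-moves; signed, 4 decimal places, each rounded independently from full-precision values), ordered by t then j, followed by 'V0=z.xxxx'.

(0,0): Delta=0.9976 Bond=-32.8974
(1,0): Delta=0.9470 Bond=-41.4600
(1,1): Delta=0.9993 Bond=-45.2737
(2,0): Delta=0.0000 Bond=0.0000
(2,1): Delta=0.9792 Bond=-60.0153
(2,2): Delta=1.0000 Bond=-62.1387
V0=51.8987

Risk-neutral probability p* = (R−d)/(u−d) = (1.37−0.84)/(1.4−0.84) = 0.9464.
Terminal payoffs: V(3,0)=0.0000, V(3,1)=0.0000, V(3,2)=54.8140, V(3,3)=148.1100
  t=2,j=0: stock 59.9760 → up 83.9664 (V=0.0000), down 50.3798 (V=0.0000). Price 0.0000; hedge Δ=0.0000, bond B=0.0000.
  t=2,j=1: stock 99.9600 → up 139.9440 (V=54.8140), down 83.9664 (V=0.0000). Price 37.8668; hedge Δ=0.9792, bond B=-60.0153.
  t=2,j=2: stock 166.6000 → up 233.2400 (V=148.1100), down 139.9440 (V=54.8140). Price 104.4613; hedge Δ=1.0000, bond B=-62.1387.
  t=1,j=0: stock 71.4000 → up 99.9600 (V=37.8668), down 59.9760 (V=0.0000). Price 26.1593; hedge Δ=0.9470, bond B=-41.4600.
  t=1,j=1: stock 119.0000 → up 166.6000 (V=104.4613), down 99.9600 (V=37.8668). Price 73.6451; hedge Δ=0.9993, bond B=-45.2737.
  t=0,j=0: stock 85.0000 → up 119.0000 (V=73.6451), down 71.4000 (V=26.1593). Price 51.8987; hedge Δ=0.9976, bond B=-32.8974.
Self-financing check: at every node Δ·S+B equals the discounted successor values.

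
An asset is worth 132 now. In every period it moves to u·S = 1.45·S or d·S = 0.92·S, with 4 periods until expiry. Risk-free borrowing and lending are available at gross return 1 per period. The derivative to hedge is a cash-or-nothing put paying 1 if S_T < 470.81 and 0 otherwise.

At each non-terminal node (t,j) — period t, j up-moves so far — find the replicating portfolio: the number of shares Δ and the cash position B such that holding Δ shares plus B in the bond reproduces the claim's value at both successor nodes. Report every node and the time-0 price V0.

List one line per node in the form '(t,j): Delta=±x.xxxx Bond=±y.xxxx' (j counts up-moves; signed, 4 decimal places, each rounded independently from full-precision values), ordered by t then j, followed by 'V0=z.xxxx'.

Since d<R<u, set p* = (R−d)/(u−d) = 0.1509; price each node as the discounted p*-expectation of its children.
Payoff layer (t=4): V(4,0)=1.0000, V(4,1)=1.0000, V(4,2)=1.0000, V(4,3)=1.0000, V(4,4)=0.0000
(3,0): S=102.7868. Δ = (V_up−V_dn)/(S_up−S_dn) = (1.0000−1.0000)/(149.0409−94.5639) = 0.0000. V = [p*·1.0000 + (1−p*)·1.0000]/1 = 1.0000. B = V − Δ·S = 1.0000.
(3,1): S=162.0010. Δ = (V_up−V_dn)/(S_up−S_dn) = (1.0000−1.0000)/(234.9014−149.0409) = 0.0000. V = [p*·1.0000 + (1−p*)·1.0000]/1 = 1.0000. B = V − Δ·S = 1.0000.
(3,2): S=255.3276. Δ = (V_up−V_dn)/(S_up−S_dn) = (1.0000−1.0000)/(370.2250−234.9014) = 0.0000. V = [p*·1.0000 + (1−p*)·1.0000]/1 = 1.0000. B = V − Δ·S = 1.0000.
(3,3): S=402.4185. Δ = (V_up−V_dn)/(S_up−S_dn) = (0.0000−1.0000)/(583.5068−370.2250) = -0.0047. V = [p*·0.0000 + (1−p*)·1.0000]/1 = 0.8491. B = V − Δ·S = 2.7358.
(2,0): S=111.7248. Δ = (V_up−V_dn)/(S_up−S_dn) = (1.0000−1.0000)/(162.0010−102.7868) = 0.0000. V = [p*·1.0000 + (1−p*)·1.0000]/1 = 1.0000. B = V − Δ·S = 1.0000.
(2,1): S=176.0880. Δ = (V_up−V_dn)/(S_up−S_dn) = (1.0000−1.0000)/(255.3276−162.0010) = 0.0000. V = [p*·1.0000 + (1−p*)·1.0000]/1 = 1.0000. B = V − Δ·S = 1.0000.
(2,2): S=277.5300. Δ = (V_up−V_dn)/(S_up−S_dn) = (0.8491−1.0000)/(402.4185−255.3276) = -0.0010. V = [p*·0.8491 + (1−p*)·1.0000]/1 = 0.9772. B = V − Δ·S = 1.2620.
(1,0): S=121.4400. Δ = (V_up−V_dn)/(S_up−S_dn) = (1.0000−1.0000)/(176.0880−111.7248) = 0.0000. V = [p*·1.0000 + (1−p*)·1.0000]/1 = 1.0000. B = V − Δ·S = 1.0000.
(1,1): S=191.4000. Δ = (V_up−V_dn)/(S_up−S_dn) = (0.9772−1.0000)/(277.5300−176.0880) = -0.0002. V = [p*·0.9772 + (1−p*)·1.0000]/1 = 0.9966. B = V − Δ·S = 1.0395.
(0,0): S=132.0000. Δ = (V_up−V_dn)/(S_up−S_dn) = (0.9966−1.0000)/(191.4000−121.4400) = 0.0000. V = [p*·0.9966 + (1−p*)·1.0000]/1 = 0.9995. B = V − Δ·S = 1.0060.
Root portfolio cost Δ·132+B reproduces V0=0.9995.

(0,0): Delta=0.0000 Bond=1.0060
(1,0): Delta=0.0000 Bond=1.0000
(1,1): Delta=-0.0002 Bond=1.0395
(2,0): Delta=0.0000 Bond=1.0000
(2,1): Delta=0.0000 Bond=1.0000
(2,2): Delta=-0.0010 Bond=1.2620
(3,0): Delta=0.0000 Bond=1.0000
(3,1): Delta=0.0000 Bond=1.0000
(3,2): Delta=0.0000 Bond=1.0000
(3,3): Delta=-0.0047 Bond=2.7358
V0=0.9995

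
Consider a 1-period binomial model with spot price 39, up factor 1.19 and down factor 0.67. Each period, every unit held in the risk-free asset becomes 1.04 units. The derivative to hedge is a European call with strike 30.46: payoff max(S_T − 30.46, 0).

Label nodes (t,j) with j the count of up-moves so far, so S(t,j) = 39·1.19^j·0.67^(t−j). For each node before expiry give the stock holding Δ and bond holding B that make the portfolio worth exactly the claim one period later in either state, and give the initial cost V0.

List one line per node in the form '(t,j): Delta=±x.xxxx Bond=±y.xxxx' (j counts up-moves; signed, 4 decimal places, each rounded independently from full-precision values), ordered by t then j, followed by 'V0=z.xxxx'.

(0,0): Delta=0.7865 Bond=-19.7605
V0=10.9125

Since d<R<u, set p* = (R−d)/(u−d) = 0.7115; price each node as the discounted p*-expectation of its children.
At expiry t=1: V(1,0)=0.0000, V(1,1)=15.9500
(0,0): S=39.0000. Δ = (V_up−V_dn)/(S_up−S_dn) = (15.9500−0.0000)/(46.4100−26.1300) = 0.7865. V = [p*·15.9500 + (1−p*)·0.0000]/1.04 = 10.9125. B = V − Δ·S = -19.7605.
Self-financing check: at every node Δ·S+B equals the discounted successor values.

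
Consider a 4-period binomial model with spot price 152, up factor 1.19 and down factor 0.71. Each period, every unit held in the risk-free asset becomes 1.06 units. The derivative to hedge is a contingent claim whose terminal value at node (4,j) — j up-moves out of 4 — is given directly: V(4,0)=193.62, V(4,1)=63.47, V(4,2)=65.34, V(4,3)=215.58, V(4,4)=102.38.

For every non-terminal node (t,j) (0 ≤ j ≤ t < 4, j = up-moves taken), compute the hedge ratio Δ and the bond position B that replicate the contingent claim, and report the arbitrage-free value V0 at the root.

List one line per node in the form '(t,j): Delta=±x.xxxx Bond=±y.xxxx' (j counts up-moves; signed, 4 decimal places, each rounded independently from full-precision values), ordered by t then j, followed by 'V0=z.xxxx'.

Since d<R<u, set p* = (R−d)/(u−d) = 0.7292; price each node as the discounted p*-expectation of its children.
Payoff layer (t=4): V(4,0)=193.6200, V(4,1)=63.4700, V(4,2)=65.3400, V(4,3)=215.5800, V(4,4)=102.3800
Node (3,0) S=54.4025: V=(p*·63.4700+(1−p*)·193.6200)/1.06=93.1311; Δ=(63.4700−193.6200)/(64.7389−38.6258)=-4.9841; B=V−Δ·S=364.2769
Node (3,1) S=91.1816: V=(p*·65.3400+(1−p*)·63.4700)/1.06=61.1637; Δ=(65.3400−63.4700)/(108.5061−64.7389)=0.0427; B=V−Δ·S=57.2679
Node (3,2) S=152.8255: V=(p*·215.5800+(1−p*)·65.3400)/1.06=164.9906; Δ=(215.5800−65.3400)/(181.8624−108.5061)=2.0481; B=V−Δ·S=-148.0094
Node (3,3) S=256.1442: V=(p*·102.3800+(1−p*)·215.5800)/1.06=125.5079; Δ=(102.3800−215.5800)/(304.8116−181.8624)=-0.9207; B=V−Δ·S=361.3412
Node (2,0) S=76.6232: V=(p*·61.1637+(1−p*)·93.1311)/1.06=65.8694; Δ=(61.1637−93.1311)/(91.1816−54.4025)=-0.8692; B=V−Δ·S=132.4681
Node (2,1) S=128.4248: V=(p*·164.9906+(1−p*)·61.1637)/1.06=129.1234; Δ=(164.9906−61.1637)/(152.8255−91.1816)=1.6843; B=V−Δ·S=-87.1825
Node (2,2) S=215.2472: V=(p*·125.5079+(1−p*)·164.9906)/1.06=128.4916; Δ=(125.5079−164.9906)/(256.1442−152.8255)=-0.3821; B=V−Δ·S=210.7472
Node (1,0) S=107.9200: V=(p*·129.1234+(1−p*)·65.8694)/1.06=105.6529; Δ=(129.1234−65.8694)/(128.4248−76.6232)=1.2211; B=V−Δ·S=-26.1263
Node (1,1) S=180.8800: V=(p*·128.4916+(1−p*)·129.1234)/1.06=121.3799; Δ=(128.4916−129.1234)/(215.2472−128.4248)=-0.0073; B=V−Δ·S=122.6961
Node (0,0) S=152.0000: V=(p*·121.3799+(1−p*)·105.6529)/1.06=110.4911; Δ=(121.3799−105.6529)/(180.8800−107.9200)=0.2156; B=V−Δ·S=77.7265
Root portfolio cost Δ·152+B reproduces V0=110.4911.

(0,0): Delta=0.2156 Bond=77.7265
(1,0): Delta=1.2211 Bond=-26.1263
(1,1): Delta=-0.0073 Bond=122.6961
(2,0): Delta=-0.8692 Bond=132.4681
(2,1): Delta=1.6843 Bond=-87.1825
(2,2): Delta=-0.3821 Bond=210.7472
(3,0): Delta=-4.9841 Bond=364.2769
(3,1): Delta=0.0427 Bond=57.2679
(3,2): Delta=2.0481 Bond=-148.0094
(3,3): Delta=-0.9207 Bond=361.3412
V0=110.4911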